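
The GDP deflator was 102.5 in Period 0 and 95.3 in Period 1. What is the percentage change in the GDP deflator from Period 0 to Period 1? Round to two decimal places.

Change = (95.3 − 102.5) / 102.5 × 100
       = -7.2 / 102.5 × 100 = -7.0244%

-7.02%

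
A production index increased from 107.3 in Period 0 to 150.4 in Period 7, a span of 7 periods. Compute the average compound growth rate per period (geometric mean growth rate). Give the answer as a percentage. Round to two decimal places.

4.94%

Growth factor = (150.4/107.3)^(1/7) = (1.401678)^(1/7) = 1.049421
Growth rate = 1.049421 − 1 = 0.049421 = 4.9421%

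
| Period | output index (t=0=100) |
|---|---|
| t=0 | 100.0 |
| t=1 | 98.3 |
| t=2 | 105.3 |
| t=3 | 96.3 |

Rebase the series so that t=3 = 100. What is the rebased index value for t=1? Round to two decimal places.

102.08

Rebased(t=1) = 98.3 / 96.3 × 100 = 102.0768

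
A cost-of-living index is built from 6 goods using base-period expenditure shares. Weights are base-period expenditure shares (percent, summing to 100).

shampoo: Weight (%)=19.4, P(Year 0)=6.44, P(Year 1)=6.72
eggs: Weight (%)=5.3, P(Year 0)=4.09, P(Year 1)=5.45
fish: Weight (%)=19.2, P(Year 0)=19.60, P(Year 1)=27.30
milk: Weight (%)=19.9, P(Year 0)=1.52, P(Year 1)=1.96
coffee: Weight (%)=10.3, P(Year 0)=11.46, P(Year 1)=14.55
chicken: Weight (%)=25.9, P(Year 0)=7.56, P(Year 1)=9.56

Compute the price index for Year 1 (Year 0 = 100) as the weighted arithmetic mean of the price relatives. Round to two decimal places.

shampoo: 19.4 × (6.72/6.44) = 19.4 × 1.043478 = 20.2435
eggs: 5.3 × (5.45/4.09) = 5.3 × 1.332518 = 7.0623
fish: 19.2 × (27.30/19.60) = 19.2 × 1.392857 = 26.7429
milk: 19.9 × (1.96/1.52) = 19.9 × 1.289474 = 25.6605
coffee: 10.3 × (14.55/11.46) = 10.3 × 1.269634 = 13.0772
chicken: 25.9 × (9.56/7.56) = 25.9 × 1.264550 = 32.7519
Index = Σ wᵢ·(p₁ᵢ/p₀ᵢ) = 20.2435 + 7.0623 + 26.7429 + 25.6605 + 13.0772 + 32.7519 = 125.5383

125.54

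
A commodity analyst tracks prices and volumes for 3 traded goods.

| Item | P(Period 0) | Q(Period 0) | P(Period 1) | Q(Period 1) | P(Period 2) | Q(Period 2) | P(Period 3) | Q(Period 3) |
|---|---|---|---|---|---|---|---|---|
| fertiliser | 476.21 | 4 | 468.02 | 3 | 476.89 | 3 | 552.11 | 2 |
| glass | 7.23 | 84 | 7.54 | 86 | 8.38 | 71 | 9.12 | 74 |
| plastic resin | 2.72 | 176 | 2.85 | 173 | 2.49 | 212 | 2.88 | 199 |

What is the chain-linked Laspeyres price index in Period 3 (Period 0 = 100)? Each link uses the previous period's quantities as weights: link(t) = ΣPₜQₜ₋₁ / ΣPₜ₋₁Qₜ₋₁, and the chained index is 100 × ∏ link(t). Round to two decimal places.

116.40

Link Period 0→Period 1:
ΣP(Period 1)Q(Period 0) = 468.02×4 + 7.54×84 + 2.85×176 = 1872.08 + 633.36 + 501.6 = 3007.04
ΣP(Period 0)Q(Period 0) = 476.21×4 + 7.23×84 + 2.72×176 = 1904.84 + 607.32 + 478.72 = 2990.88
link = 3007.04/2990.88 = 1.005403
Link Period 1→Period 2:
ΣP(Period 2)Q(Period 1) = 476.89×3 + 8.38×86 + 2.49×173 = 1430.67 + 720.68 + 430.77 = 2582.12
ΣP(Period 1)Q(Period 1) = 468.02×3 + 7.54×86 + 2.85×173 = 1404.06 + 648.44 + 493.05 = 2545.55
link = 2582.12/2545.55 = 1.014366
Link Period 2→Period 3:
ΣP(Period 3)Q(Period 2) = 552.11×3 + 9.12×71 + 2.88×212 = 1656.33 + 647.52 + 610.56 = 2914.41
ΣP(Period 2)Q(Period 2) = 476.89×3 + 8.38×71 + 2.49×212 = 1430.67 + 594.98 + 527.88 = 2553.53
link = 2914.41/2553.53 = 1.141326
Chained index = 100 × 1.005403 × 1.014366 × 1.141326 = 116.3978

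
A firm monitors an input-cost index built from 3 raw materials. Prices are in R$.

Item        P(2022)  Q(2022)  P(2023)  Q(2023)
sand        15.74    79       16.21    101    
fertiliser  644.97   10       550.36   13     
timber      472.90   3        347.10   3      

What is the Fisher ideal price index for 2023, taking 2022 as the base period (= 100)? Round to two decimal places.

Laspeyres component (base-period weights):
ΣP(2023)Q(2022) = 16.21×79 + 550.36×10 + 347.10×3 = 1280.59 + 5503.6 + 1041.3 = 7825.49
ΣP(2022)Q(2022) = 15.74×79 + 644.97×10 + 472.90×3 = 1243.46 + 6449.7 + 1418.7 = 9111.86
L = 7825.49 / 9111.86 × 100 = 85.8825
Paasche component (current-period weights):
ΣP(2023)Q(2023) = 16.21×101 + 550.36×13 + 347.10×3 = 1637.21 + 7154.68 + 1041.3 = 9833.19
ΣP(2022)Q(2023) = 15.74×101 + 644.97×13 + 472.90×3 = 1589.74 + 8384.61 + 1418.7 = 11393.05
P = 9833.19 / 11393.05 × 100 = 86.3087
Fisher = √(L × P) = √(85.8825 × 86.3087) = 86.0953

86.10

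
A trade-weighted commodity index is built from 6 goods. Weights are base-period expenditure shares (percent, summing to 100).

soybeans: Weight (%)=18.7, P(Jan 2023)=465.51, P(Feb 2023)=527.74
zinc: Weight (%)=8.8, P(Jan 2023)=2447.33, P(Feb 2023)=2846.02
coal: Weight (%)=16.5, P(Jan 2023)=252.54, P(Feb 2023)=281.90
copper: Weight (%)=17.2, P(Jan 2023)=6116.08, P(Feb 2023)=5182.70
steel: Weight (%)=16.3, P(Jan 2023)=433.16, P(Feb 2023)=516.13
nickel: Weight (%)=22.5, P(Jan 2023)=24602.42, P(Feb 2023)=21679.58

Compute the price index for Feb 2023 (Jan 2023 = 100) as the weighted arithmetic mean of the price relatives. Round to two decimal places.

soybeans: 18.7 × (527.74/465.51) = 18.7 × 1.133681 = 21.1998
zinc: 8.8 × (2846.02/2447.33) = 8.8 × 1.162908 = 10.2336
coal: 16.5 × (281.90/252.54) = 16.5 × 1.116259 = 18.4183
copper: 17.2 × (5182.70/6116.08) = 17.2 × 0.847389 = 14.5751
steel: 16.3 × (516.13/433.16) = 16.3 × 1.191546 = 19.4222
nickel: 22.5 × (21679.58/24602.42) = 22.5 × 0.881197 = 19.8269
Index = Σ wᵢ·(p₁ᵢ/p₀ᵢ) = 21.1998 + 10.2336 + 18.4183 + 14.5751 + 19.4222 + 19.8269 = 103.6759

103.68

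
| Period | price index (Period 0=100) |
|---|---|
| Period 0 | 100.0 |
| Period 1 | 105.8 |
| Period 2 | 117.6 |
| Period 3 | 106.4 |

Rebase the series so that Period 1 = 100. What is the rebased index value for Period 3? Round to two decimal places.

100.57

Rebased(Period 3) = 106.4 / 105.8 × 100 = 100.5671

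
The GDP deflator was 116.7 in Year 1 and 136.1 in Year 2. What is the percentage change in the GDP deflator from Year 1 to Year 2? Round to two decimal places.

Change = (136.1 − 116.7) / 116.7 × 100
       = 19.4 / 116.7 × 100 = 16.6238%

16.62%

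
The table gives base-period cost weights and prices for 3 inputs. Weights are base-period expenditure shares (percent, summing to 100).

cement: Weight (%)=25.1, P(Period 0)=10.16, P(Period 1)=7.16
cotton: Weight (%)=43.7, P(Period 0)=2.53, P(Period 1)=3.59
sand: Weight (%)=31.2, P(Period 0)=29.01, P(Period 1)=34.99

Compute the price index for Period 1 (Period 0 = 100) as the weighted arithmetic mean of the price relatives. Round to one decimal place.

cement: 25.1 × (7.16/10.16) = 25.1 × 0.704724 = 17.6886
cotton: 43.7 × (3.59/2.53) = 43.7 × 1.418972 = 62.0091
sand: 31.2 × (34.99/29.01) = 31.2 × 1.206136 = 37.6314
Index = Σ wᵢ·(p₁ᵢ/p₀ᵢ) = 17.6886 + 62.0091 + 37.6314 = 117.3291

117.3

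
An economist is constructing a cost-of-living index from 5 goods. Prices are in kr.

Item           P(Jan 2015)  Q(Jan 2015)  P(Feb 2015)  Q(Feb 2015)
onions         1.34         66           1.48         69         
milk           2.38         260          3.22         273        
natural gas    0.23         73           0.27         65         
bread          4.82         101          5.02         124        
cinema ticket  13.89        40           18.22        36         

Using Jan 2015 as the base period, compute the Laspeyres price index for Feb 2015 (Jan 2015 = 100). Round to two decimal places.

Laspeyres price index uses base-period quantities as weights.
ΣP(Feb 2015)·Q(Jan 2015) = 1.48×66 + 3.22×260 + 0.27×73 + 5.02×101 + 18.22×40 = 97.68 + 837.2 + 19.71 + 507.02 + 728.8 = 2190.41
ΣP(Jan 2015)·Q(Jan 2015) = 1.34×66 + 2.38×260 + 0.23×73 + 4.82×101 + 13.89×40 = 88.44 + 618.8 + 16.79 + 486.82 + 555.6 = 1766.45
Index = 2190.41 / 1766.45 × 100 = 124.0007

124.00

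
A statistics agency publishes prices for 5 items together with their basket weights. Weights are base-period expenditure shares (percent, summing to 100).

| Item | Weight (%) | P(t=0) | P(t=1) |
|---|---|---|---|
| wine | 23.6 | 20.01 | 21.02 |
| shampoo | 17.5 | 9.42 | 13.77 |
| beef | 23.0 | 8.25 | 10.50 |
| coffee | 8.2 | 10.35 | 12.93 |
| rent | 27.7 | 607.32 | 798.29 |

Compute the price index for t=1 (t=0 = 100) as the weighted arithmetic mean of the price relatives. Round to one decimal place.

126.3

wine: 23.6 × (21.02/20.01) = 23.6 × 1.050475 = 24.7912
shampoo: 17.5 × (13.77/9.42) = 17.5 × 1.461783 = 25.5812
beef: 23.0 × (10.50/8.25) = 23.0 × 1.272727 = 29.2727
coffee: 8.2 × (12.93/10.35) = 8.2 × 1.249275 = 10.2441
rent: 27.7 × (798.29/607.32) = 27.7 × 1.314447 = 36.4102
Index = Σ wᵢ·(p₁ᵢ/p₀ᵢ) = 24.7912 + 25.5812 + 29.2727 + 10.2441 + 36.4102 = 126.2994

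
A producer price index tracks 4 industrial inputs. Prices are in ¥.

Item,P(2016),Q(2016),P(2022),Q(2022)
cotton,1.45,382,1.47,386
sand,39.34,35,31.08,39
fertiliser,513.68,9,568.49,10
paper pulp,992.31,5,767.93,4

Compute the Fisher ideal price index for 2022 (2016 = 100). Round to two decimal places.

Laspeyres component (base-period weights):
ΣP(2022)Q(2016) = 1.47×382 + 31.08×35 + 568.49×9 + 767.93×5 = 561.54 + 1087.8 + 5116.41 + 3839.65 = 10605.4
ΣP(2016)Q(2016) = 1.45×382 + 39.34×35 + 513.68×9 + 992.31×5 = 553.9 + 1376.9 + 4623.12 + 4961.55 = 11515.47
L = 10605.4 / 11515.47 × 100 = 92.0970
Paasche component (current-period weights):
ΣP(2022)Q(2022) = 1.47×386 + 31.08×39 + 568.49×10 + 767.93×4 = 567.42 + 1212.12 + 5684.9 + 3071.72 = 10536.16
ΣP(2016)Q(2022) = 1.45×386 + 39.34×39 + 513.68×10 + 992.31×4 = 559.7 + 1534.26 + 5136.8 + 3969.24 = 11200
P = 10536.16 / 11200 × 100 = 94.0729
Fisher = √(L × P) = √(92.0970 × 94.0729) = 93.0797

93.08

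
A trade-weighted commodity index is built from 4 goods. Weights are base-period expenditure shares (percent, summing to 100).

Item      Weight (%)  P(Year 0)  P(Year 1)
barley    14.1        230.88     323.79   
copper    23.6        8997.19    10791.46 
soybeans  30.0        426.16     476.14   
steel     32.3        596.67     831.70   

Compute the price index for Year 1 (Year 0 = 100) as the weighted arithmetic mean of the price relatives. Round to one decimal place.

barley: 14.1 × (323.79/230.88) = 14.1 × 1.402417 = 19.7741
copper: 23.6 × (10791.46/8997.19) = 23.6 × 1.199426 = 28.3064
soybeans: 30.0 × (476.14/426.16) = 30.0 × 1.117280 = 33.5184
steel: 32.3 × (831.70/596.67) = 32.3 × 1.393903 = 45.0231
Index = Σ wᵢ·(p₁ᵢ/p₀ᵢ) = 19.7741 + 28.3064 + 33.5184 + 45.0231 = 126.6220

126.6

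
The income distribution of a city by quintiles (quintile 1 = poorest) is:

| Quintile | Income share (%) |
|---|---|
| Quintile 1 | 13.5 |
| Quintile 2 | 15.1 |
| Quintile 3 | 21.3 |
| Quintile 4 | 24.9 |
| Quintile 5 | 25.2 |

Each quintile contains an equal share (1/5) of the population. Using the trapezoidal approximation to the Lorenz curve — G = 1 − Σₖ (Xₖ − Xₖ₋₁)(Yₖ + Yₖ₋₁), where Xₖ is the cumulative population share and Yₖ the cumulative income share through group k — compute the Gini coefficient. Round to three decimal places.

Cumulative income shares Yₖ: 0.1350, 0.2860, 0.4990, 0.7480, 1.0000
Σ (Xₖ−Xₖ₋₁)(Yₖ+Yₖ₋₁) = (1/5)(0.1350+0.0000) + (1/5)(0.2860+0.1350) + (1/5)(0.4990+0.2860) + (1/5)(0.7480+0.4990) + (1/5)(1.0000+0.7480)
  = 0.0270 + 0.0842 + 0.1570 + 0.2494 + 0.3496 = 0.8672
G = 1 − 0.8672 = 0.1328

0.133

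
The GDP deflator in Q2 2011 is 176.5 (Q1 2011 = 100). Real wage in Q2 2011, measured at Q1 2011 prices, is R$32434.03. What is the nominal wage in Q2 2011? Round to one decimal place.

57246.1

Nominal = Real × (Index/100) = 32434.03 × (176.5/100)
        = 32434.03 × 1.765 = 57246.0629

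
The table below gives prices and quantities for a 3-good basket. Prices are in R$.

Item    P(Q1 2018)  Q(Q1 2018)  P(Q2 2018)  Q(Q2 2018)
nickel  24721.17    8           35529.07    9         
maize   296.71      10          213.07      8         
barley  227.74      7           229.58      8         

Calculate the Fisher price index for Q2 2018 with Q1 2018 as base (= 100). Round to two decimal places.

Laspeyres component (base-period weights):
ΣP(Q2 2018)Q(Q1 2018) = 35529.07×8 + 213.07×10 + 229.58×7 = 284232.56 + 2130.7 + 1607.06 = 287970.32
ΣP(Q1 2018)Q(Q1 2018) = 24721.17×8 + 296.71×10 + 227.74×7 = 197769.36 + 2967.1 + 1594.18 = 202330.64
L = 287970.32 / 202330.64 × 100 = 142.3266
Paasche component (current-period weights):
ΣP(Q2 2018)Q(Q2 2018) = 35529.07×9 + 213.07×8 + 229.58×8 = 319761.63 + 1704.56 + 1836.64 = 323302.83
ΣP(Q1 2018)Q(Q2 2018) = 24721.17×9 + 296.71×8 + 227.74×8 = 222490.53 + 2373.68 + 1821.92 = 226686.13
P = 323302.83 / 226686.13 × 100 = 142.6214
Fisher = √(L × P) = √(142.3266 × 142.6214) = 142.4739

142.47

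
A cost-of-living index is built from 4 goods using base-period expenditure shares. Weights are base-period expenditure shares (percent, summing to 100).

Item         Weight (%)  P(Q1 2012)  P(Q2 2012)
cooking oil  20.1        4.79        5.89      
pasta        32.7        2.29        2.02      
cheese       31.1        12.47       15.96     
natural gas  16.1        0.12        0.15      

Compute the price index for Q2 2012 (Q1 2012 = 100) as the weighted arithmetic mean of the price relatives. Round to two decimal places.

cooking oil: 20.1 × (5.89/4.79) = 20.1 × 1.229645 = 24.7159
pasta: 32.7 × (2.02/2.29) = 32.7 × 0.882096 = 28.8445
cheese: 31.1 × (15.96/12.47) = 31.1 × 1.279872 = 39.8040
natural gas: 16.1 × (0.15/0.12) = 16.1 × 1.250000 = 20.1250
Index = Σ wᵢ·(p₁ᵢ/p₀ᵢ) = 24.7159 + 28.8445 + 39.8040 + 20.1250 = 113.4894

113.49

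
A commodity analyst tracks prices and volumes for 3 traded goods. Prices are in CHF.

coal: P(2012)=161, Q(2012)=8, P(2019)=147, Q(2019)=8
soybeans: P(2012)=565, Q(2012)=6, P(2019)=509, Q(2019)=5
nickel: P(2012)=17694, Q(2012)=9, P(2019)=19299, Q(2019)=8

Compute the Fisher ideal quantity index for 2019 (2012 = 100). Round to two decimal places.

Laspeyres component (base-period weights):
ΣP(2012)Q(2019) = 161×8 + 565×5 + 17694×8 = 1288 + 2825 + 141552 = 145665
ΣP(2012)Q(2012) = 161×8 + 565×6 + 17694×9 = 1288 + 3390 + 159246 = 163924
L = 145665 / 163924 × 100 = 88.8613
Paasche component (current-period weights):
ΣP(2019)Q(2019) = 147×8 + 509×5 + 19299×8 = 1176 + 2545 + 154392 = 158113
ΣP(2019)Q(2012) = 147×8 + 509×6 + 19299×9 = 1176 + 3054 + 173691 = 177921
P = 158113 / 177921 × 100 = 88.8670
Fisher = √(L × P) = √(88.8613 × 88.8670) = 88.8641

88.86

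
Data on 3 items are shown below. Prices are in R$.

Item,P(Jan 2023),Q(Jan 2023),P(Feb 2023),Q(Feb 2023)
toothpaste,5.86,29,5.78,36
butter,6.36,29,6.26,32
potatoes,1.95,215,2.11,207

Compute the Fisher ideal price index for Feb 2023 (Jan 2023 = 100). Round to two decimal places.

Laspeyres component (base-period weights):
ΣP(Feb 2023)Q(Jan 2023) = 5.78×29 + 6.26×29 + 2.11×215 = 167.62 + 181.54 + 453.65 = 802.81
ΣP(Jan 2023)Q(Jan 2023) = 5.86×29 + 6.36×29 + 1.95×215 = 169.94 + 184.44 + 419.25 = 773.63
L = 802.81 / 773.63 × 100 = 103.7718
Paasche component (current-period weights):
ΣP(Feb 2023)Q(Feb 2023) = 5.78×36 + 6.26×32 + 2.11×207 = 208.08 + 200.32 + 436.77 = 845.17
ΣP(Jan 2023)Q(Feb 2023) = 5.86×36 + 6.36×32 + 1.95×207 = 210.96 + 203.52 + 403.65 = 818.13
P = 845.17 / 818.13 × 100 = 103.3051
Fisher = √(L × P) = √(103.7718 × 103.3051) = 103.5382

103.54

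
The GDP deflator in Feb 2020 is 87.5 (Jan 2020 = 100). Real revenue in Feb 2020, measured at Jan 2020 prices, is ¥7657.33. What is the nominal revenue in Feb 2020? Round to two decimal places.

Nominal = Real × (Index/100) = 7657.33 × (87.5/100)
        = 7657.33 × 0.875 = 6700.1637

6700.16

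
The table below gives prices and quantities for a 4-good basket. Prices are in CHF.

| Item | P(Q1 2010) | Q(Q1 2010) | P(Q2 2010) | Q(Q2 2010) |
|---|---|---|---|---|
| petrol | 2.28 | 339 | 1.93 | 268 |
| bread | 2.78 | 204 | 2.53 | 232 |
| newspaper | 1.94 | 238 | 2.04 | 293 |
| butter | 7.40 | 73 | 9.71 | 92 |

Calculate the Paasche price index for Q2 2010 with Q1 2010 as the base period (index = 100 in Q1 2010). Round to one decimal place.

Paasche price index uses current-period quantities as weights.
ΣP(Q2 2010)·Q(Q2 2010) = 1.93×268 + 2.53×232 + 2.04×293 + 9.71×92 = 517.24 + 586.96 + 597.72 + 893.32 = 2595.24
ΣP(Q1 2010)·Q(Q2 2010) = 2.28×268 + 2.78×232 + 1.94×293 + 7.40×92 = 611.04 + 644.96 + 568.42 + 680.8 = 2505.22
Index = 2595.24 / 2505.22 × 100 = 103.5933

103.6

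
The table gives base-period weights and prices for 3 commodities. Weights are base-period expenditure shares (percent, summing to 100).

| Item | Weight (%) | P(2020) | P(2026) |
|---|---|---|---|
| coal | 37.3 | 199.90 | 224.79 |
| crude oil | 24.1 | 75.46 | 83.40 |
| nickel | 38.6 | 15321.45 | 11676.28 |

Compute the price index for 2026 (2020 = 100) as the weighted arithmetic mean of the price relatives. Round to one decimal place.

98.0

coal: 37.3 × (224.79/199.90) = 37.3 × 1.124512 = 41.9443
crude oil: 24.1 × (83.40/75.46) = 24.1 × 1.105221 = 26.6358
nickel: 38.6 × (11676.28/15321.45) = 38.6 × 0.762087 = 29.4166
Index = Σ wᵢ·(p₁ᵢ/p₀ᵢ) = 41.9443 + 26.6358 + 29.4166 = 97.9967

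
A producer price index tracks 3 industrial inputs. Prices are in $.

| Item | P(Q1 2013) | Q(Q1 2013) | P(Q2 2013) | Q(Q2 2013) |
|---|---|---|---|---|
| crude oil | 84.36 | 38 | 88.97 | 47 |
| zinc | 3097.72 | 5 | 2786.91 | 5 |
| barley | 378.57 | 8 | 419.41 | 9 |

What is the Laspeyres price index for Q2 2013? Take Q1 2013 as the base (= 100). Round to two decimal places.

95.16

Laspeyres price index uses base-period quantities as weights.
ΣP(Q2 2013)·Q(Q1 2013) = 88.97×38 + 2786.91×5 + 419.41×8 = 3380.86 + 13934.55 + 3355.28 = 20670.69
ΣP(Q1 2013)·Q(Q1 2013) = 84.36×38 + 3097.72×5 + 378.57×8 = 3205.68 + 15488.6 + 3028.56 = 21722.84
Index = 20670.69 / 21722.84 × 100 = 95.1565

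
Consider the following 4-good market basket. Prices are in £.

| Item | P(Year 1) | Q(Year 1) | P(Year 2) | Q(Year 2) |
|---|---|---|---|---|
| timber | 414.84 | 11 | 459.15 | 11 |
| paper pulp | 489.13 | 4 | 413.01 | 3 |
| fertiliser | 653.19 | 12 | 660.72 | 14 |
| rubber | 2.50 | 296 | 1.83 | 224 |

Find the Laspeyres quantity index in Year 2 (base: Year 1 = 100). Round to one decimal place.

104.2

Laspeyres quantity index uses base-period prices as weights.
ΣP(Year 1)·Q(Year 2) = 414.84×11 + 489.13×3 + 653.19×14 + 2.50×224 = 4563.24 + 1467.39 + 9144.66 + 560 = 15735.29
ΣP(Year 1)·Q(Year 1) = 414.84×11 + 489.13×4 + 653.19×12 + 2.50×296 = 4563.24 + 1956.52 + 7838.28 + 740 = 15098.04
Index = 15735.29 / 15098.04 × 100 = 104.2207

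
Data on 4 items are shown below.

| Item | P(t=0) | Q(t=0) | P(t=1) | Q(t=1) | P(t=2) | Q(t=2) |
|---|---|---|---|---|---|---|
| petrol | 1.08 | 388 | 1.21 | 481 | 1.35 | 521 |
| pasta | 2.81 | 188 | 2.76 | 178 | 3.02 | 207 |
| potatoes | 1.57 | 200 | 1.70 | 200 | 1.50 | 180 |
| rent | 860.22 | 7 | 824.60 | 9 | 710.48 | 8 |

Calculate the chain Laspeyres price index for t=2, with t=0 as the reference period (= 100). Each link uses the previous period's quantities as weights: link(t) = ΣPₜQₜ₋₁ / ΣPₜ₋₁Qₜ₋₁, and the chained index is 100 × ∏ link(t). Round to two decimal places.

86.97

Link t=0→t=1:
ΣP(t=1)Q(t=0) = 1.21×388 + 2.76×188 + 1.70×200 + 824.60×7 = 469.48 + 518.88 + 340 + 5772.2 = 7100.56
ΣP(t=0)Q(t=0) = 1.08×388 + 2.81×188 + 1.57×200 + 860.22×7 = 419.04 + 528.28 + 314 + 6021.54 = 7282.86
link = 7100.56/7282.86 = 0.974969
Link t=1→t=2:
ΣP(t=2)Q(t=1) = 1.35×481 + 3.02×178 + 1.50×200 + 710.48×9 = 649.35 + 537.56 + 300 + 6394.32 = 7881.23
ΣP(t=1)Q(t=1) = 1.21×481 + 2.76×178 + 1.70×200 + 824.60×9 = 582.01 + 491.28 + 340 + 7421.4 = 8834.69
link = 7881.23/8834.69 = 0.892078
Chained index = 100 × 0.974969 × 0.892078 = 86.9748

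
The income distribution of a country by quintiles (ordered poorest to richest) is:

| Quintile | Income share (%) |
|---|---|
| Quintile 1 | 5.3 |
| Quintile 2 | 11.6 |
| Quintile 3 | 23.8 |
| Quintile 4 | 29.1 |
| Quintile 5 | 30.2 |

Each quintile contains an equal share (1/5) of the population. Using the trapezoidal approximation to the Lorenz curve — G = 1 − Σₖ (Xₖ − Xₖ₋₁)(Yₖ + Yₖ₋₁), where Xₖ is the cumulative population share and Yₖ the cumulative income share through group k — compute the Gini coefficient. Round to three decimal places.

Cumulative income shares Yₖ: 0.0530, 0.1690, 0.4070, 0.6980, 1.0000
Σ (Xₖ−Xₖ₋₁)(Yₖ+Yₖ₋₁) = (1/5)(0.0530+0.0000) + (1/5)(0.1690+0.0530) + (1/5)(0.4070+0.1690) + (1/5)(0.6980+0.4070) + (1/5)(1.0000+0.6980)
  = 0.0106 + 0.0444 + 0.1152 + 0.2210 + 0.3396 = 0.7308
G = 1 − 0.7308 = 0.2692

0.269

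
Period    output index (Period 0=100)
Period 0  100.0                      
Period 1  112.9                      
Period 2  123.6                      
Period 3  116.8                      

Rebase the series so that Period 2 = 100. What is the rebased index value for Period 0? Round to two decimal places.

Rebased(Period 0) = 100.0 / 123.6 × 100 = 80.9061

80.91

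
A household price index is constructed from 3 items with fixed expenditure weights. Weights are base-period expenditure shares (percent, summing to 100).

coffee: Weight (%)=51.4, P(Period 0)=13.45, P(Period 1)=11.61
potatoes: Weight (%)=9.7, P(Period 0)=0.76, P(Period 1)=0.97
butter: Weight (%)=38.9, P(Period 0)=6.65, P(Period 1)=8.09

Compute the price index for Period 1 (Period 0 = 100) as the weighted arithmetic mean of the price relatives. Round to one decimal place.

104.1

coffee: 51.4 × (11.61/13.45) = 51.4 × 0.863197 = 44.3683
potatoes: 9.7 × (0.97/0.76) = 9.7 × 1.276316 = 12.3803
butter: 38.9 × (8.09/6.65) = 38.9 × 1.216541 = 47.3235
Index = Σ wᵢ·(p₁ᵢ/p₀ᵢ) = 44.3683 + 12.3803 + 47.3235 = 104.0720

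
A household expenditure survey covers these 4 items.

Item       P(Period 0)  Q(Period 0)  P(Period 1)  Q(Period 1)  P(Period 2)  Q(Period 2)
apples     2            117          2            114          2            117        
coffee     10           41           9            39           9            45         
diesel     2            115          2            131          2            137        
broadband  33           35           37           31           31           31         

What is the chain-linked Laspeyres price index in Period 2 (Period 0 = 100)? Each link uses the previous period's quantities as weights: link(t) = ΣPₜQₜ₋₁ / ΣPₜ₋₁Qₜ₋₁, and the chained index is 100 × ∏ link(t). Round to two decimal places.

Link Period 0→Period 1:
ΣP(Period 1)Q(Period 0) = 2×117 + 9×41 + 2×115 + 37×35 = 234 + 369 + 230 + 1295 = 2128
ΣP(Period 0)Q(Period 0) = 2×117 + 10×41 + 2×115 + 33×35 = 234 + 410 + 230 + 1155 = 2029
link = 2128/2029 = 1.048793
Link Period 1→Period 2:
ΣP(Period 2)Q(Period 1) = 2×114 + 9×39 + 2×131 + 31×31 = 228 + 351 + 262 + 961 = 1802
ΣP(Period 1)Q(Period 1) = 2×114 + 9×39 + 2×131 + 37×31 = 228 + 351 + 262 + 1147 = 1988
link = 1802/1988 = 0.906439
Chained index = 100 × 1.048793 × 0.906439 = 95.0666

95.07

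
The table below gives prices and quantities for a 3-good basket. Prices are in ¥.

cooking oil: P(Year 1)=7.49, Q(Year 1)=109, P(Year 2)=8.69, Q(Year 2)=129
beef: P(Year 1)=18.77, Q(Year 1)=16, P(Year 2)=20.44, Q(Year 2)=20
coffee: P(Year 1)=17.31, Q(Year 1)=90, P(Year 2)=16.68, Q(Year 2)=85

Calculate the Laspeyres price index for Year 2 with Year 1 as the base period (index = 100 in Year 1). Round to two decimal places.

Laspeyres price index uses base-period quantities as weights.
ΣP(Year 2)·Q(Year 1) = 8.69×109 + 20.44×16 + 16.68×90 = 947.21 + 327.04 + 1501.2 = 2775.45
ΣP(Year 1)·Q(Year 1) = 7.49×109 + 18.77×16 + 17.31×90 = 816.41 + 300.32 + 1557.9 = 2674.63
Index = 2775.45 / 2674.63 × 100 = 103.7695

103.77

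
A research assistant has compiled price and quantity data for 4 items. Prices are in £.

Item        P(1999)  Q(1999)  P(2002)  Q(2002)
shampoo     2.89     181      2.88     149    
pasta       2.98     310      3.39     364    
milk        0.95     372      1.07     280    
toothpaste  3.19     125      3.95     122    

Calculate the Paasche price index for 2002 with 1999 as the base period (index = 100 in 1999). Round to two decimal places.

112.63

Paasche price index uses current-period quantities as weights.
ΣP(2002)·Q(2002) = 2.88×149 + 3.39×364 + 1.07×280 + 3.95×122 = 429.12 + 1233.96 + 299.6 + 481.9 = 2444.58
ΣP(1999)·Q(2002) = 2.89×149 + 2.98×364 + 0.95×280 + 3.19×122 = 430.61 + 1084.72 + 266 + 389.18 = 2170.51
Index = 2444.58 / 2170.51 × 100 = 112.6270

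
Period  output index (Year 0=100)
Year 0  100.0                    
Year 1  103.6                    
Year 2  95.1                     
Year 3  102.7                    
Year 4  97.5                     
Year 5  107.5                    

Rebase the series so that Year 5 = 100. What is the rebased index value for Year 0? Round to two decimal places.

93.02

Rebased(Year 0) = 100.0 / 107.5 × 100 = 93.0233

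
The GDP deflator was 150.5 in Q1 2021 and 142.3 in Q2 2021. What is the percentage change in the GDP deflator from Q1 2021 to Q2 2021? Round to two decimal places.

-5.45%

Change = (142.3 − 150.5) / 150.5 × 100
       = -8.2 / 150.5 × 100 = -5.4485%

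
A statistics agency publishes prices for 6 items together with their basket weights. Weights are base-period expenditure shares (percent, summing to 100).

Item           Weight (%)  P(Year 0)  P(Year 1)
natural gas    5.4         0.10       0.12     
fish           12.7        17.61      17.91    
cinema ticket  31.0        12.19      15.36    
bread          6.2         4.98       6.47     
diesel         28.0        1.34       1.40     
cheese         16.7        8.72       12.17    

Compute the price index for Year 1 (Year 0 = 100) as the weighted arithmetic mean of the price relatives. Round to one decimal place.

119.1

natural gas: 5.4 × (0.12/0.10) = 5.4 × 1.200000 = 6.4800
fish: 12.7 × (17.91/17.61) = 12.7 × 1.017036 = 12.9164
cinema ticket: 31.0 × (15.36/12.19) = 31.0 × 1.260049 = 39.0615
bread: 6.2 × (6.47/4.98) = 6.2 × 1.299197 = 8.0550
diesel: 28.0 × (1.40/1.34) = 28.0 × 1.044776 = 29.2537
cheese: 16.7 × (12.17/8.72) = 16.7 × 1.395642 = 23.3072
Index = Σ wᵢ·(p₁ᵢ/p₀ᵢ) = 6.4800 + 12.9164 + 39.0615 + 8.0550 + 29.2537 + 23.3072 = 119.0739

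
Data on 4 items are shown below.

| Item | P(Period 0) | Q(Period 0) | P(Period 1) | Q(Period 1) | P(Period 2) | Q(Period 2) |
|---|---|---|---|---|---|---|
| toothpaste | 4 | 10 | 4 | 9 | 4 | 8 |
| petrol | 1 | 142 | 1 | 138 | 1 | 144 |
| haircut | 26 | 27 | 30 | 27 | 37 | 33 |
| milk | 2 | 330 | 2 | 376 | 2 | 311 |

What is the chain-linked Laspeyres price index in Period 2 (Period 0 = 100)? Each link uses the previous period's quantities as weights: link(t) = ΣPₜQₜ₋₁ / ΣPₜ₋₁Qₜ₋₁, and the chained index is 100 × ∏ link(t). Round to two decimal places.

118.64

Link Period 0→Period 1:
ΣP(Period 1)Q(Period 0) = 4×10 + 1×142 + 30×27 + 2×330 = 40 + 142 + 810 + 660 = 1652
ΣP(Period 0)Q(Period 0) = 4×10 + 1×142 + 26×27 + 2×330 = 40 + 142 + 702 + 660 = 1544
link = 1652/1544 = 1.069948
Link Period 1→Period 2:
ΣP(Period 2)Q(Period 1) = 4×9 + 1×138 + 37×27 + 2×376 = 36 + 138 + 999 + 752 = 1925
ΣP(Period 1)Q(Period 1) = 4×9 + 1×138 + 30×27 + 2×376 = 36 + 138 + 810 + 752 = 1736
link = 1925/1736 = 1.108871
Chained index = 100 × 1.069948 × 1.108871 = 118.6434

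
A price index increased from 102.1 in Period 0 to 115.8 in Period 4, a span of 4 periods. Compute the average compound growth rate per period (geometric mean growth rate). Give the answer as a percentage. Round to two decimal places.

3.20%

Growth factor = (115.8/102.1)^(1/4) = (1.134182)^(1/4) = 1.031979
Growth rate = 1.031979 − 1 = 0.031979 = 3.1979%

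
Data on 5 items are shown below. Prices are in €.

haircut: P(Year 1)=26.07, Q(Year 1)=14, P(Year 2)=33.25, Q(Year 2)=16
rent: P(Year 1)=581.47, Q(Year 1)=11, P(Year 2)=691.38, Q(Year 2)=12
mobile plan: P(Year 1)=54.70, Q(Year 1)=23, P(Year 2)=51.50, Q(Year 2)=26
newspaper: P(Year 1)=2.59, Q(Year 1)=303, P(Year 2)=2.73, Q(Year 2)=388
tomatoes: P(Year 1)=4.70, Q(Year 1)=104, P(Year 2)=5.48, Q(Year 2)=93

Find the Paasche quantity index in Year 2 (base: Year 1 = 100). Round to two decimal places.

Paasche quantity index uses current-period prices as weights.
ΣP(Year 2)·Q(Year 2) = 33.25×16 + 691.38×12 + 51.50×26 + 2.73×388 + 5.48×93 = 532 + 8296.56 + 1339 + 1059.24 + 509.64 = 11736.44
ΣP(Year 2)·Q(Year 1) = 33.25×14 + 691.38×11 + 51.50×23 + 2.73×303 + 5.48×104 = 465.5 + 7605.18 + 1184.5 + 827.19 + 569.92 = 10652.29
Index = 11736.44 / 10652.29 × 100 = 110.1776

110.18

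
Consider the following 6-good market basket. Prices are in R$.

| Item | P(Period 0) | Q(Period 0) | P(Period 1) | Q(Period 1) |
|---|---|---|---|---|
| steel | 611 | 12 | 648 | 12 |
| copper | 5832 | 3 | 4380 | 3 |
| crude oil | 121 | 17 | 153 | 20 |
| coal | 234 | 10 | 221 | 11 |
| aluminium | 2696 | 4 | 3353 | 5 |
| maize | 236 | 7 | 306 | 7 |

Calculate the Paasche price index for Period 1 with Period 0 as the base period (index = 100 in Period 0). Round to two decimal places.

100.80

Paasche price index uses current-period quantities as weights.
ΣP(Period 1)·Q(Period 1) = 648×12 + 4380×3 + 153×20 + 221×11 + 3353×5 + 306×7 = 7776 + 13140 + 3060 + 2431 + 16765 + 2142 = 45314
ΣP(Period 0)·Q(Period 1) = 611×12 + 5832×3 + 121×20 + 234×11 + 2696×5 + 236×7 = 7332 + 17496 + 2420 + 2574 + 13480 + 1652 = 44954
Index = 45314 / 44954 × 100 = 100.8008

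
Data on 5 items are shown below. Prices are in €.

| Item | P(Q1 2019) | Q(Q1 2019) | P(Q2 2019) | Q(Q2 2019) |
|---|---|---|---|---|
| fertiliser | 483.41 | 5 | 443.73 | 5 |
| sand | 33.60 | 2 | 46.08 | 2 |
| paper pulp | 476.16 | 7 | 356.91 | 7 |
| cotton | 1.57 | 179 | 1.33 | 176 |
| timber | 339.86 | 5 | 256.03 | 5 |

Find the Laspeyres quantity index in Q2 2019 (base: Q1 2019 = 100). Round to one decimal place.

99.9

Laspeyres quantity index uses base-period prices as weights.
ΣP(Q1 2019)·Q(Q2 2019) = 483.41×5 + 33.60×2 + 476.16×7 + 1.57×176 + 339.86×5 = 2417.05 + 67.2 + 3333.12 + 276.32 + 1699.3 = 7792.99
ΣP(Q1 2019)·Q(Q1 2019) = 483.41×5 + 33.60×2 + 476.16×7 + 1.57×179 + 339.86×5 = 2417.05 + 67.2 + 3333.12 + 281.03 + 1699.3 = 7797.7
Index = 7792.99 / 7797.7 × 100 = 99.9396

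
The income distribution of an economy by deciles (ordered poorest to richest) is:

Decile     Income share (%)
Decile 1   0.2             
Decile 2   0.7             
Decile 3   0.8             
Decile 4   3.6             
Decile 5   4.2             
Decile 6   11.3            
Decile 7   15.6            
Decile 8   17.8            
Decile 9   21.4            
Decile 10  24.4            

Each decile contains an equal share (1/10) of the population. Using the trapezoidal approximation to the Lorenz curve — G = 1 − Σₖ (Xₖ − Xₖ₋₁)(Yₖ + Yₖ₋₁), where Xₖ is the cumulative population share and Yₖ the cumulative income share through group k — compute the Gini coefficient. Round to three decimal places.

Cumulative income shares Yₖ: 0.0020, 0.0090, 0.0170, 0.0530, 0.0950, 0.2080, 0.3640, 0.5420, 0.7560, 1.0000
Σ (Xₖ−Xₖ₋₁)(Yₖ+Yₖ₋₁) = (1/10)(0.0020+0.0000) + (1/10)(0.0090+0.0020) + (1/10)(0.0170+0.0090) + (1/10)(0.0530+0.0170) + (1/10)(0.0950+0.0530) + (1/10)(0.2080+0.0950) + (1/10)(0.3640+0.2080) + (1/10)(0.5420+0.3640) + (1/10)(0.7560+0.5420) + (1/10)(1.0000+0.7560)
  = 0.0002 + 0.0011 + 0.0026 + 0.0070 + 0.0148 + 0.0303 + 0.0572 + 0.0906 + 0.1298 + 0.1756 = 0.5092
G = 1 − 0.5092 = 0.4908

0.491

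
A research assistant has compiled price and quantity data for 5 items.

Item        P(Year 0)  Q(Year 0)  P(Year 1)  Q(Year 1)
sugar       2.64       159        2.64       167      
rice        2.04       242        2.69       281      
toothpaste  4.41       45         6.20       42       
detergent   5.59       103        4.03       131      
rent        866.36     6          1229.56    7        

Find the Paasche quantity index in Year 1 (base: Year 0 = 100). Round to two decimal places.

Paasche quantity index uses current-period prices as weights.
ΣP(Year 1)·Q(Year 1) = 2.64×167 + 2.69×281 + 6.20×42 + 4.03×131 + 1229.56×7 = 440.88 + 755.89 + 260.4 + 527.93 + 8606.92 = 10592.02
ΣP(Year 1)·Q(Year 0) = 2.64×159 + 2.69×242 + 6.20×45 + 4.03×103 + 1229.56×6 = 419.76 + 650.98 + 279 + 415.09 + 7377.36 = 9142.19
Index = 10592.02 / 9142.19 × 100 = 115.8587

115.86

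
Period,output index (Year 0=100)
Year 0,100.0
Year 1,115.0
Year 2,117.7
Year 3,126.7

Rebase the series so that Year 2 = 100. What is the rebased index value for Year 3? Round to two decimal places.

Rebased(Year 3) = 126.7 / 117.7 × 100 = 107.6466

107.65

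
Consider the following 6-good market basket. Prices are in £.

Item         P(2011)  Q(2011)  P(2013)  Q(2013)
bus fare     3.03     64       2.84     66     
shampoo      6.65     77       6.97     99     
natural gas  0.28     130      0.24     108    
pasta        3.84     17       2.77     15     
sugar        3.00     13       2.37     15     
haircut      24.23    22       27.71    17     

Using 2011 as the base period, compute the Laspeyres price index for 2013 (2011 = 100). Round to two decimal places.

Laspeyres price index uses base-period quantities as weights.
ΣP(2013)·Q(2011) = 2.84×64 + 6.97×77 + 0.24×130 + 2.77×17 + 2.37×13 + 27.71×22 = 181.76 + 536.69 + 31.2 + 47.09 + 30.81 + 609.62 = 1437.17
ΣP(2011)·Q(2011) = 3.03×64 + 6.65×77 + 0.28×130 + 3.84×17 + 3.00×13 + 24.23×22 = 193.92 + 512.05 + 36.4 + 65.28 + 39 + 533.06 = 1379.71
Index = 1437.17 / 1379.71 × 100 = 104.1646

104.16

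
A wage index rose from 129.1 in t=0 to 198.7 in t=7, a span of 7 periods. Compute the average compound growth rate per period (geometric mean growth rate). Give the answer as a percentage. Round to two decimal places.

Growth factor = (198.7/129.1)^(1/7) = (1.539117)^(1/7) = 1.063538
Growth rate = 1.063538 − 1 = 0.063538 = 6.3538%

6.35%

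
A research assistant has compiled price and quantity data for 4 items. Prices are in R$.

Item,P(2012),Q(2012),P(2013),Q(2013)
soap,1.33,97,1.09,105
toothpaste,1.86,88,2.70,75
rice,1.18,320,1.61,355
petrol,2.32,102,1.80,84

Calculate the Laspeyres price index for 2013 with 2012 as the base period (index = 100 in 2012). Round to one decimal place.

114.9

Laspeyres price index uses base-period quantities as weights.
ΣP(2013)·Q(2012) = 1.09×97 + 2.70×88 + 1.61×320 + 1.80×102 = 105.73 + 237.6 + 515.2 + 183.6 = 1042.13
ΣP(2012)·Q(2012) = 1.33×97 + 1.86×88 + 1.18×320 + 2.32×102 = 129.01 + 163.68 + 377.6 + 236.64 = 906.93
Index = 1042.13 / 906.93 × 100 = 114.9074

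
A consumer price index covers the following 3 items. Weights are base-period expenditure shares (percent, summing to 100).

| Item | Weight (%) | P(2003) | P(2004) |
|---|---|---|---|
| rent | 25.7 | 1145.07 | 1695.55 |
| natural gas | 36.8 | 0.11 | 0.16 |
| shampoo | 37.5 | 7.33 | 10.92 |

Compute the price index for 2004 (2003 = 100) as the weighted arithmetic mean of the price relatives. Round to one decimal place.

rent: 25.7 × (1695.55/1145.07) = 25.7 × 1.480739 = 38.0550
natural gas: 36.8 × (0.16/0.11) = 36.8 × 1.454545 = 53.5273
shampoo: 37.5 × (10.92/7.33) = 37.5 × 1.489768 = 55.8663
Index = Σ wᵢ·(p₁ᵢ/p₀ᵢ) = 38.0550 + 53.5273 + 55.8663 = 147.4486

147.4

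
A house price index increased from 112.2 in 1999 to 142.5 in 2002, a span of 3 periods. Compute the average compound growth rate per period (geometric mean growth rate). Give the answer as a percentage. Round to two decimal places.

8.29%

Growth factor = (142.5/112.2)^(1/3) = (1.270053)^(1/3) = 1.082947
Growth rate = 1.082947 − 1 = 0.082947 = 8.2947%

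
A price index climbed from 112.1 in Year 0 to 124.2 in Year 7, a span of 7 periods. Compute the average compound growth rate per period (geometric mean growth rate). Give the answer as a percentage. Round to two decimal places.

Growth factor = (124.2/112.1)^(1/7) = (1.107939)^(1/7) = 1.014751
Growth rate = 1.014751 − 1 = 0.014751 = 1.4751%

1.48%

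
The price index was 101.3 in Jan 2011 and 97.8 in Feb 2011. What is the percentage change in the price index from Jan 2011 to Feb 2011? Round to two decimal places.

Change = (97.8 − 101.3) / 101.3 × 100
       = -3.5 / 101.3 × 100 = -3.4551%

-3.46%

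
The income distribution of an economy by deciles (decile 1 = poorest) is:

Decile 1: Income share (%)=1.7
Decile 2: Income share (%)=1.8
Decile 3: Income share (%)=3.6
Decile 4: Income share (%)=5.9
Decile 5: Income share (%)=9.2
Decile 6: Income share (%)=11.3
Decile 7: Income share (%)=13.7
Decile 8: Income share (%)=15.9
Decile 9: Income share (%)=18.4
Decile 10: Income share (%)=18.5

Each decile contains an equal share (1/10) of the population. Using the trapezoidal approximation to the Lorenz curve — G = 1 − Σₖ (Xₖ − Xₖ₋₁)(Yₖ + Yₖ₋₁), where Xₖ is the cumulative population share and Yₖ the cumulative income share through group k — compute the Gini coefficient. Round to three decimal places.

Cumulative income shares Yₖ: 0.0170, 0.0350, 0.0710, 0.1300, 0.2220, 0.3350, 0.4720, 0.6310, 0.8150, 1.0000
Σ (Xₖ−Xₖ₋₁)(Yₖ+Yₖ₋₁) = (1/10)(0.0170+0.0000) + (1/10)(0.0350+0.0170) + (1/10)(0.0710+0.0350) + (1/10)(0.1300+0.0710) + (1/10)(0.2220+0.1300) + (1/10)(0.3350+0.2220) + (1/10)(0.4720+0.3350) + (1/10)(0.6310+0.4720) + (1/10)(0.8150+0.6310) + (1/10)(1.0000+0.8150)
  = 0.0017 + 0.0052 + 0.0106 + 0.0201 + 0.0352 + 0.0557 + 0.0807 + 0.1103 + 0.1446 + 0.1815 = 0.6456
G = 1 − 0.6456 = 0.3544

0.354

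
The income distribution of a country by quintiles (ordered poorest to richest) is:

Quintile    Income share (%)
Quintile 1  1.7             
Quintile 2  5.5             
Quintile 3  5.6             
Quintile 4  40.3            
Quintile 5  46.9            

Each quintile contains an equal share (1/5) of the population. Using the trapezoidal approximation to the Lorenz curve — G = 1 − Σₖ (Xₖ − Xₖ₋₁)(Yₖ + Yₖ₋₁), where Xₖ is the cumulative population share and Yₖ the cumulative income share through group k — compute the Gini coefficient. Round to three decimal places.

Cumulative income shares Yₖ: 0.0170, 0.0720, 0.1280, 0.5310, 1.0000
Σ (Xₖ−Xₖ₋₁)(Yₖ+Yₖ₋₁) = (1/5)(0.0170+0.0000) + (1/5)(0.0720+0.0170) + (1/5)(0.1280+0.0720) + (1/5)(0.5310+0.1280) + (1/5)(1.0000+0.5310)
  = 0.0034 + 0.0178 + 0.0400 + 0.1318 + 0.3062 = 0.4992
G = 1 − 0.4992 = 0.5008

0.501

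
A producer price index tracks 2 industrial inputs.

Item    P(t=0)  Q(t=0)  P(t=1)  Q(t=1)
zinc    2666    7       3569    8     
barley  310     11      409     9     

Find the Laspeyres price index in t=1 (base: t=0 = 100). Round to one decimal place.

Laspeyres price index uses base-period quantities as weights.
ΣP(t=1)·Q(t=0) = 3569×7 + 409×11 = 24983 + 4499 = 29482
ΣP(t=0)·Q(t=0) = 2666×7 + 310×11 = 18662 + 3410 = 22072
Index = 29482 / 22072 × 100 = 133.5719

133.6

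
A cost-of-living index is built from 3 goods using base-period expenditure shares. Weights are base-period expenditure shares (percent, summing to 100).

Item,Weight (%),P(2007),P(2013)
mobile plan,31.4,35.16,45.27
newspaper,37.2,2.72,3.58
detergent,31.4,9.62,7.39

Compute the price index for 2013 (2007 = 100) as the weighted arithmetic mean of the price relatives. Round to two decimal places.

113.51

mobile plan: 31.4 × (45.27/35.16) = 31.4 × 1.287543 = 40.4288
newspaper: 37.2 × (3.58/2.72) = 37.2 × 1.316176 = 48.9618
detergent: 31.4 × (7.39/9.62) = 31.4 × 0.768191 = 24.1212
Index = Σ wᵢ·(p₁ᵢ/p₀ᵢ) = 40.4288 + 48.9618 + 24.1212 = 113.5118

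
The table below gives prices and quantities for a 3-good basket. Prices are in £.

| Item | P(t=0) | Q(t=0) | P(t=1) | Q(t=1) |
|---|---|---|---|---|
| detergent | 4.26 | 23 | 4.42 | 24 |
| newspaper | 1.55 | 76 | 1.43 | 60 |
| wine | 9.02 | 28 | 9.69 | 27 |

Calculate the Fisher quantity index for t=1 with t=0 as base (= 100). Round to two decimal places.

Laspeyres component (base-period weights):
ΣP(t=0)Q(t=1) = 4.26×24 + 1.55×60 + 9.02×27 = 102.24 + 93 + 243.54 = 438.78
ΣP(t=0)Q(t=0) = 4.26×23 + 1.55×76 + 9.02×28 = 97.98 + 117.8 + 252.56 = 468.34
L = 438.78 / 468.34 × 100 = 93.6883
Paasche component (current-period weights):
ΣP(t=1)Q(t=1) = 4.42×24 + 1.43×60 + 9.69×27 = 106.08 + 85.8 + 261.63 = 453.51
ΣP(t=1)Q(t=0) = 4.42×23 + 1.43×76 + 9.69×28 = 101.66 + 108.68 + 271.32 = 481.66
P = 453.51 / 481.66 × 100 = 94.1556
Fisher = √(L × P) = √(93.6883 × 94.1556) = 93.9217

93.92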